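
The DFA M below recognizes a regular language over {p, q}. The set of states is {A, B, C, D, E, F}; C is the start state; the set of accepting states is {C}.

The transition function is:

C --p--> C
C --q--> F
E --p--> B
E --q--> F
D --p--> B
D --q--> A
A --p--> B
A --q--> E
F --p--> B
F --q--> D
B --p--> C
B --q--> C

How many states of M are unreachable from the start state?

0

Exploring from C, all states are eventually visited, so none are unreachable.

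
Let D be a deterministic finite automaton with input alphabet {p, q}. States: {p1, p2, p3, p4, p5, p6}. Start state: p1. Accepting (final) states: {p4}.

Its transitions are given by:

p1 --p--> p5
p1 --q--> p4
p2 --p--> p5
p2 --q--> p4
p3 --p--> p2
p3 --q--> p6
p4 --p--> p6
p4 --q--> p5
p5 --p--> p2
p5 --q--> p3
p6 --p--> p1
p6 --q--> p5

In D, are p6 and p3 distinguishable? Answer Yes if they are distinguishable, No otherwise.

No

Every state is reachable, so we keep all 6.
P0 = {p4} | {p1,p2,p3,p5,p6}.
On input q, block {p1,p2,p3,p5,p6} splits into {p3,p5,p6} and {p1,p2}.
The partition is now stable with 3 blocks: {p4} | {p3,p5,p6} | {p1,p2}.
p6 and p3 lie in the same block of the stable partition, so they are equivalent — no string distinguishes them.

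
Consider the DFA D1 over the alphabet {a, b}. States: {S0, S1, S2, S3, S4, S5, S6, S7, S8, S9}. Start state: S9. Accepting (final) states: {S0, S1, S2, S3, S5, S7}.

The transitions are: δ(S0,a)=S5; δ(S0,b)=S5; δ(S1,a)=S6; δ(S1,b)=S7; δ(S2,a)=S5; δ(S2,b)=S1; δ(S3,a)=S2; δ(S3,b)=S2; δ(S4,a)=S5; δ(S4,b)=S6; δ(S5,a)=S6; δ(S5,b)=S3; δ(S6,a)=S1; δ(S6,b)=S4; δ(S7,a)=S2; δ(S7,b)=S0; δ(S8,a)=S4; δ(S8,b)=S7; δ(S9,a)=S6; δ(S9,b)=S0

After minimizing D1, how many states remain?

5

First remove the unreachable states {S8}; 9 states remain.
Initial partition by acceptance: {S0,S1,S2,S3,S5,S7} | {S4,S6,S9}.
Refine {S0,S1,S2,S3,S5,S7} on symbol a: members go to different blocks, giving {S0,S2,S3,S7} and {S1,S5}.
On input a, block {S0,S2,S3,S7} splits into {S0,S2} and {S3,S7}.
On input a, block {S4,S6,S9} splits into {S4,S6} and {S9}.
Stable partition: {S0,S2} | {S4,S6} | {S1,S5} | {S3,S7} | {S9} — 5 equivalence classes.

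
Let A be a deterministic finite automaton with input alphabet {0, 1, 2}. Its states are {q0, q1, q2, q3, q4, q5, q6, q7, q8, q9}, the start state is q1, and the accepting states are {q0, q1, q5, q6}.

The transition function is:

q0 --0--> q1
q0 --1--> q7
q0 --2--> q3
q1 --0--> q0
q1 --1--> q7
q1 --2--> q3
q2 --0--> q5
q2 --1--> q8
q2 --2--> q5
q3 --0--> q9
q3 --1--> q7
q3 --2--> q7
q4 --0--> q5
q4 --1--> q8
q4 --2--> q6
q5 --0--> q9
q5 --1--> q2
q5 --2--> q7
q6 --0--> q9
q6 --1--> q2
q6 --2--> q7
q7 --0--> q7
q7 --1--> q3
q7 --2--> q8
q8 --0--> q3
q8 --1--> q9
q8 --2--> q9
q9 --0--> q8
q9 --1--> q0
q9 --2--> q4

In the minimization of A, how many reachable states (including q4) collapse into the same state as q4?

Every state is reachable, so we keep all 10.
P0 = {q0,q1,q5,q6} | {q2,q3,q4,q7,q8,q9}.
Split {q0,q1,q5,q6} by δ(·,0) → {q0,q1} and {q5,q6}.
On input 0, block {q2,q3,q4,q7,q8,q9} splits into {q3,q7,q8,q9} and {q2,q4}.
On input 1, block {q3,q7,q8,q9} splits into {q3,q7,q8} and {q9}.
On input 0, block {q3,q7,q8} splits into {q7,q8} and {q3}.
Refine {q7,q8} on symbol 0: members go to different blocks, giving {q7} and {q8}.
No further refinement is possible. Final partition (7 blocks): {q0,q1} | {q7} | {q5,q6} | {q2,q4} | {q9} | {q3} | {q8}.
State q4 belongs to the block {q2,q4}, which has 2 states.

2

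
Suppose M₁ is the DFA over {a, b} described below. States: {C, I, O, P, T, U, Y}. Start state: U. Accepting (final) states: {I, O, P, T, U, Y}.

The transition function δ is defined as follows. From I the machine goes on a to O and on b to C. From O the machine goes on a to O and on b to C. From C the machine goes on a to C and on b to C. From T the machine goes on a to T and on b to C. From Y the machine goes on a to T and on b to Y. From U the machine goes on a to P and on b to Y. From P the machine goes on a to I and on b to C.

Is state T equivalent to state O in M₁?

Every state is reachable, so we keep all 7.
P0 = {I,O,P,T,U,Y} | {C}.
Split {I,O,P,T,U,Y} by δ(·,b) → {I,O,P,T} and {U,Y}.
The partition is now stable with 3 blocks: {I,O,P,T} | {C} | {U,Y}.
T and O lie in the same block of the stable partition, so they are equivalent — no string distinguishes them.

Yes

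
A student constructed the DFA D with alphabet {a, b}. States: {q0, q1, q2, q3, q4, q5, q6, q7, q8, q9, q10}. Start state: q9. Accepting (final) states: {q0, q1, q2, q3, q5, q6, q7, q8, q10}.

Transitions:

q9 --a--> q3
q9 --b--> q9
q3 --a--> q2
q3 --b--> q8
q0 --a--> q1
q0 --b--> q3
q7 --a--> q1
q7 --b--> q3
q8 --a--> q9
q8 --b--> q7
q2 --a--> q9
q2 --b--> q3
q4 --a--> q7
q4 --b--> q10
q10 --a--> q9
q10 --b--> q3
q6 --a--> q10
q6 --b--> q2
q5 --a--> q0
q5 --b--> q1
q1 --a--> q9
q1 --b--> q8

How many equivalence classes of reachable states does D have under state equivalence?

First remove the unreachable states {q0,q4,q5,q6,q10}; 6 states remain.
Start with accepting vs non-accepting: {q1,q2,q3,q7,q8} | {q9}.
Refine {q1,q2,q3,q7,q8} on symbol a: members go to different blocks, giving {q1,q2,q8} and {q3,q7}.
Split {q1,q2,q8} by δ(·,b) → {q2,q8} and {q1}.
Refine {q3,q7} on symbol a: members go to different blocks, giving {q3} and {q7}.
Refine {q2,q8} on symbol b: members go to different blocks, giving {q2} and {q8}.
Stable partition: {q2} | {q9} | {q3} | {q1} | {q7} | {q8} — 6 equivalence classes.

6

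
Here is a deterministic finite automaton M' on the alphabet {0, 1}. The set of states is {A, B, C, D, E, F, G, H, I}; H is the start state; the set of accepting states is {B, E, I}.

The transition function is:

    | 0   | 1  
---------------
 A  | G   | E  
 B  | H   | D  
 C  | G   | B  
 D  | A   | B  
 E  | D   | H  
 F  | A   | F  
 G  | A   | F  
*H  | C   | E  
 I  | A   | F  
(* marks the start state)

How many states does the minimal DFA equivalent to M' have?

States {I} cannot be reached from the start state, so discard them.
Initial partition by acceptance: {B,E} | {A,C,D,F,G,H}.
On input 1, block {A,C,D,F,G,H} splits into {A,C,D,H} and {F,G}.
On input 0, block {A,C,D,H} splits into {A,C} and {D,H}.
No further refinement is possible. Final partition (4 blocks): {B,E} | {A,C} | {F,G} | {D,H}.

4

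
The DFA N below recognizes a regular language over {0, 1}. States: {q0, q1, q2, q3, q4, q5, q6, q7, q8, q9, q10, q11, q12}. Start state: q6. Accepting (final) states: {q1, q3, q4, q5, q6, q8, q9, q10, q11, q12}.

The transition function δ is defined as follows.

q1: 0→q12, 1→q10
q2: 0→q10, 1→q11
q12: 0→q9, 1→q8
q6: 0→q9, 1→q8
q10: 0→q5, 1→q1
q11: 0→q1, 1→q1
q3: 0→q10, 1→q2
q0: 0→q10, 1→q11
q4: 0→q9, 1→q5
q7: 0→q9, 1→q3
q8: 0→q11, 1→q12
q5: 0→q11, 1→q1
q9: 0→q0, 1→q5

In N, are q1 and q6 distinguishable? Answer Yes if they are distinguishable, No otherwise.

Reachable states from the start: {q0,q1,q5,q6,q8,q9,q10,q11,q12}. Unreachable: {q2,q3,q4,q7} — drop them.
Initial partition by acceptance: {q1,q5,q6,q8,q9,q10,q11,q12} | {q0}.
Split {q1,q5,q6,q8,q9,q10,q11,q12} by δ(·,0) → {q1,q5,q6,q8,q10,q11,q12} and {q9}.
On input 0, block {q1,q5,q6,q8,q10,q11,q12} splits into {q1,q5,q8,q10,q11} and {q6,q12}.
Refine {q1,q5,q8,q10,q11} on symbol 0: members go to different blocks, giving {q5,q8,q10,q11} and {q1}.
On input 0, block {q5,q8,q10,q11} splits into {q5,q8,q10} and {q11}.
Refine {q5,q8,q10} on symbol 0: members go to different blocks, giving {q5,q8} and {q10}.
Split {q5,q8} by δ(·,1) → {q5} and {q8}.
No further refinement is possible. Final partition (8 blocks): {q5} | {q0} | {q9} | {q6,q12} | {q1} | {q11} | {q10} | {q8}.
q1 and q6 end up in different blocks, so they are distinguishable. For instance, the string '00' is accepted from only q1.

Yes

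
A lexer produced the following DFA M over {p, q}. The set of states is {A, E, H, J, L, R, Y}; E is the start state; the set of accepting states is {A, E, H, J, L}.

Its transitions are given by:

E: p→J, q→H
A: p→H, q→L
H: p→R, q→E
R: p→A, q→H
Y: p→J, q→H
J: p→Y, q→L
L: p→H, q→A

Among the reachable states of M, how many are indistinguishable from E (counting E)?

P0 = {A,E,H,J,L} | {R,Y}.
Split {A,E,H,J,L} by δ(·,p) → {A,E,L} and {H,J}.
On input q, block {A,E,L} splits into {A,L} and {E}.
Refine {R,Y} on symbol p: members go to different blocks, giving {R} and {Y}.
Refine {H,J} on symbol p: members go to different blocks, giving {J} and {H}.
The partition is now stable with 6 blocks: {A,L} | {R} | {J} | {E} | {Y} | {H}.
State E belongs to the block {E}, which has 1 states.

1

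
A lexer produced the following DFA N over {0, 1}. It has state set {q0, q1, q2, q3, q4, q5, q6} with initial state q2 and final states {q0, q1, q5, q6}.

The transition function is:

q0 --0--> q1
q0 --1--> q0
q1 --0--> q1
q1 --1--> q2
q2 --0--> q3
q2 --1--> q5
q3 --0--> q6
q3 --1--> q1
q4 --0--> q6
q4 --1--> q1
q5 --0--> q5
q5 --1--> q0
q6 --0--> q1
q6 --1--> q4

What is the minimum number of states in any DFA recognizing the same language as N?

6

Start with accepting vs non-accepting: {q0,q1,q5,q6} | {q2,q3,q4}.
On input 1, block {q0,q1,q5,q6} splits into {q0,q5} and {q1,q6}.
Refine {q0,q5} on symbol 0: members go to different blocks, giving {q0} and {q5}.
Refine {q2,q3,q4} on symbol 0: members go to different blocks, giving {q3,q4} and {q2}.
Refine {q1,q6} on symbol 1: members go to different blocks, giving {q1} and {q6}.
Stable partition: {q0} | {q3,q4} | {q1} | {q5} | {q2} | {q6} — 6 equivalence classes.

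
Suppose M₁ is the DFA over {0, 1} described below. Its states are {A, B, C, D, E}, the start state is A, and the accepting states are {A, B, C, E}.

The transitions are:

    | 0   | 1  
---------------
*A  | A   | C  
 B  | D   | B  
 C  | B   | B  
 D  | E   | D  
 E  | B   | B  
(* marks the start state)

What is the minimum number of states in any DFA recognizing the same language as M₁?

All states are reachable from the start state.
P0 = {A,B,C,E} | {D}.
On input 0, block {A,B,C,E} splits into {A,C,E} and {B}.
Split {A,C,E} by δ(·,0) → {C,E} and {A}.
Stable partition: {C,E} | {D} | {B} | {A} — 4 equivalence classes.

4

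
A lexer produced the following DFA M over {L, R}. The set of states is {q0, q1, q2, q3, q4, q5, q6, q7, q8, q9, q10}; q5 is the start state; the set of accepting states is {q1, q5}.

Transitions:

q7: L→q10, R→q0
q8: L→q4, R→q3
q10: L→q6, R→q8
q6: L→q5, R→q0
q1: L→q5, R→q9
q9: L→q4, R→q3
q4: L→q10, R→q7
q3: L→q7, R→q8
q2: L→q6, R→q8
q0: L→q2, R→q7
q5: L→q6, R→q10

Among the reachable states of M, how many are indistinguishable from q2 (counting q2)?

2

States {q1,q9} cannot be reached from the start state, so discard them.
Initial partition by acceptance: {q5} | {q0,q2,q3,q4,q6,q7,q8,q10}.
Refine {q0,q2,q3,q4,q6,q7,q8,q10} on symbol L: members go to different blocks, giving {q0,q2,q3,q4,q7,q8,q10} and {q6}.
Refine {q0,q2,q3,q4,q7,q8,q10} on symbol L: members go to different blocks, giving {q0,q3,q4,q7,q8} and {q2,q10}.
On input L, block {q0,q3,q4,q7,q8} splits into {q0,q4,q7} and {q3,q8}.
Stable partition: {q5} | {q0,q4,q7} | {q6} | {q2,q10} | {q3,q8} — 5 equivalence classes.
State q2 belongs to the block {q2,q10}, which has 2 states.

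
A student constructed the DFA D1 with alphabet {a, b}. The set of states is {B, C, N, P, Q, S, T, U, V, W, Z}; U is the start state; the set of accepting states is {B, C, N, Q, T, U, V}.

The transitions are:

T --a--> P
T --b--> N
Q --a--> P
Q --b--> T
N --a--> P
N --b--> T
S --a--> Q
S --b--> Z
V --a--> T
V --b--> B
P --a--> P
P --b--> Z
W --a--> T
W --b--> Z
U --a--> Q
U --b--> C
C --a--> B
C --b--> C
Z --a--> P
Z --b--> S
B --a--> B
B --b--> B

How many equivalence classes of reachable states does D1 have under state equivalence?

6

Reachable states from the start: {B,C,N,P,Q,S,T,U,Z}. Unreachable: {V,W} — drop them.
P0 = {B,C,N,Q,T,U} | {P,S,Z}.
Refine {B,C,N,Q,T,U} on symbol a: members go to different blocks, giving {B,C,U} and {N,Q,T}.
Refine {B,C,U} on symbol a: members go to different blocks, giving {B,C} and {U}.
Split {P,S,Z} by δ(·,a) → {P,Z} and {S}.
On input b, block {P,Z} splits into {P} and {Z}.
The partition is now stable with 6 blocks: {B,C} | {P} | {N,Q,T} | {U} | {S} | {Z}.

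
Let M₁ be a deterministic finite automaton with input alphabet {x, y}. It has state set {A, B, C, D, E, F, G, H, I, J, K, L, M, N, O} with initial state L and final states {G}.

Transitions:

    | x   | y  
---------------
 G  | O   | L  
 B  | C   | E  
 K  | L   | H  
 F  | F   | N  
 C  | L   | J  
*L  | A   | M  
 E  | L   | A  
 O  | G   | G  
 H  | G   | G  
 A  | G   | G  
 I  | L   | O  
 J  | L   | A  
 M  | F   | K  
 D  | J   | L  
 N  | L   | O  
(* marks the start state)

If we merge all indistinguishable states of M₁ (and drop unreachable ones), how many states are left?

5

First remove the unreachable states {B,C,D,E,I,J}; 9 states remain.
Start with accepting vs non-accepting: {G} | {A,F,H,K,L,M,N,O}.
Refine {A,F,H,K,L,M,N,O} on symbol x: members go to different blocks, giving {F,K,L,M,N} and {A,H,O}.
Split {F,K,L,M,N} by δ(·,x) → {F,K,M,N} and {L}.
On input x, block {F,K,M,N} splits into {F,M} and {K,N}.
No further refinement is possible. Final partition (5 blocks): {G} | {F,M} | {A,H,O} | {L} | {K,N}.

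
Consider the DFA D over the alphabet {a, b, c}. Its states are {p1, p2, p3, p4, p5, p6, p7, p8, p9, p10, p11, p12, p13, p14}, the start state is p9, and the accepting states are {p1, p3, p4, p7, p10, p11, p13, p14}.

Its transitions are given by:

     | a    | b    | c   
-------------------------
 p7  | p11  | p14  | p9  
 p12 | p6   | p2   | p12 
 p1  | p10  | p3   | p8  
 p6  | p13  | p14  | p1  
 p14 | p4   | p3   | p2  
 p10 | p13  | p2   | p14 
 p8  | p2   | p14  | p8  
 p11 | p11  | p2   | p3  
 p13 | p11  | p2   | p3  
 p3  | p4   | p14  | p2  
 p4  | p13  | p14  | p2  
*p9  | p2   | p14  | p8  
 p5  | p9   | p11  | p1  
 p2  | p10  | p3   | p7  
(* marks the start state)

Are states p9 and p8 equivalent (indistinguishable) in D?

Yes

Reachable states from the start: {p2,p3,p4,p7,p8,p9,p10,p11,p13,p14}. Unreachable: {p1,p5,p6,p12} — drop them.
P0 = {p3,p4,p7,p10,p11,p13,p14} | {p2,p8,p9}.
Refine {p3,p4,p7,p10,p11,p13,p14} on symbol b: members go to different blocks, giving {p3,p4,p7,p14} and {p10,p11,p13}.
Split {p3,p4,p7,p14} by δ(·,a) → {p3,p14} and {p4,p7}.
Refine {p2,p8,p9} on symbol a: members go to different blocks, giving {p8,p9} and {p2}.
Split {p4,p7} by δ(·,c) → {p4} and {p7}.
The partition is now stable with 6 blocks: {p3,p14} | {p8,p9} | {p10,p11,p13} | {p4} | {p2} | {p7}.
p9 and p8 lie in the same block of the stable partition, so they are equivalent — no string distinguishes them.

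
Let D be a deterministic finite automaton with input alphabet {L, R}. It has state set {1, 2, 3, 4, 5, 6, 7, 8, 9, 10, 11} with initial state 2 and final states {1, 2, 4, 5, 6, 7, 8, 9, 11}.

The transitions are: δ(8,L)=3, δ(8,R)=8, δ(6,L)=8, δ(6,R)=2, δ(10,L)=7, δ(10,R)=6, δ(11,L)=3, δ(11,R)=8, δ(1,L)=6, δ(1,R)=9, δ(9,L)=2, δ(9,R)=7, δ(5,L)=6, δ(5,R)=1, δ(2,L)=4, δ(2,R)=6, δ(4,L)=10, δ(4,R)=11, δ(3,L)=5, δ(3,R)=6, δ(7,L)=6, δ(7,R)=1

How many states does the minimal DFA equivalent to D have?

4

All states are reachable from the start state.
Initial partition by acceptance: {1,2,4,5,6,7,8,9,11} | {3,10}.
Split {1,2,4,5,6,7,8,9,11} by δ(·,L) → {1,2,5,6,7,9} and {4,8,11}.
Refine {1,2,5,6,7,9} on symbol L: members go to different blocks, giving {1,5,7,9} and {2,6}.
No further refinement is possible. Final partition (4 blocks): {1,5,7,9} | {3,10} | {4,8,11} | {2,6}.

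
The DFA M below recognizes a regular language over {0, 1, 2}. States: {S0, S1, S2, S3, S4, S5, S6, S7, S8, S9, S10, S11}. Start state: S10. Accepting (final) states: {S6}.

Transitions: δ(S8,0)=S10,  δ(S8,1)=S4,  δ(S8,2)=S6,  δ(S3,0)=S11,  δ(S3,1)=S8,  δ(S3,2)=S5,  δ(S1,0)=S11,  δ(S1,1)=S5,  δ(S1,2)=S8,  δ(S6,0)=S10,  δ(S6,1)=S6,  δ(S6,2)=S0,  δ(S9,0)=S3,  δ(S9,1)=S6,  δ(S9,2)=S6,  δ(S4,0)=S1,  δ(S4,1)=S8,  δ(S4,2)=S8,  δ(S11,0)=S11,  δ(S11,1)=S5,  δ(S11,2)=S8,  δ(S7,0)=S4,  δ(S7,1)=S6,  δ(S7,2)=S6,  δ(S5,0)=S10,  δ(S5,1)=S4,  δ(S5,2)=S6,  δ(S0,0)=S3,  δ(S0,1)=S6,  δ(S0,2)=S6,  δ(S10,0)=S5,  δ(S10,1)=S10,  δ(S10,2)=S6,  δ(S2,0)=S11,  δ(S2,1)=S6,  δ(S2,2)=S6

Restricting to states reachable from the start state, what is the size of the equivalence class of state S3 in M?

4

First remove the unreachable states {S2,S7,S9}; 9 states remain.
Start with accepting vs non-accepting: {S6} | {S0,S1,S3,S4,S5,S8,S10,S11}.
On input 1, block {S0,S1,S3,S4,S5,S8,S10,S11} splits into {S1,S3,S4,S5,S8,S10,S11} and {S0}.
Split {S1,S3,S4,S5,S8,S10,S11} by δ(·,2) → {S1,S3,S4,S11} and {S5,S8,S10}.
Split {S5,S8,S10} by δ(·,1) → {S5,S8} and {S10}.
No further refinement is possible. Final partition (5 blocks): {S6} | {S1,S3,S4,S11} | {S0} | {S5,S8} | {S10}.
The equivalence class containing S3 is {S1,S3,S4,S11}, of size 4.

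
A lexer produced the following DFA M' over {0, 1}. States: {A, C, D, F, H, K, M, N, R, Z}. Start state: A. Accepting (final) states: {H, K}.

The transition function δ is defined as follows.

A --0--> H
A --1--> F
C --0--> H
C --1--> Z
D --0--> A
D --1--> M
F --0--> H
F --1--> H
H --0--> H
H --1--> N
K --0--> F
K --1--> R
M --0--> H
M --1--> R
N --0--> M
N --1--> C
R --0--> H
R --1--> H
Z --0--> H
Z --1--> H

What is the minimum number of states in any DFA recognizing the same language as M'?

4

States {D,K} cannot be reached from the start state, so discard them.
P0 = {H} | {A,C,F,M,N,R,Z}.
Split {A,C,F,M,N,R,Z} by δ(·,0) → {A,C,F,M,R,Z} and {N}.
On input 1, block {A,C,F,M,R,Z} splits into {A,C,M} and {F,R,Z}.
Stable partition: {H} | {A,C,M} | {N} | {F,R,Z} — 4 equivalence classes.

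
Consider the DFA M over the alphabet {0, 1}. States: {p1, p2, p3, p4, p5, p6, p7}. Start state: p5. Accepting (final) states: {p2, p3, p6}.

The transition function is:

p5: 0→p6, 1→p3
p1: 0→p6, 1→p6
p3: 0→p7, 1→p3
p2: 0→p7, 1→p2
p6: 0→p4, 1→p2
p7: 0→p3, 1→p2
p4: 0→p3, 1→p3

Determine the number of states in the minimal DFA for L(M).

Reachable states from the start: {p2,p3,p4,p5,p6,p7}. Unreachable: {p1} — drop them.
Initial partition by acceptance: {p2,p3,p6} | {p4,p5,p7}.
No further refinement is possible. Final partition (2 blocks): {p2,p3,p6} | {p4,p5,p7}.

2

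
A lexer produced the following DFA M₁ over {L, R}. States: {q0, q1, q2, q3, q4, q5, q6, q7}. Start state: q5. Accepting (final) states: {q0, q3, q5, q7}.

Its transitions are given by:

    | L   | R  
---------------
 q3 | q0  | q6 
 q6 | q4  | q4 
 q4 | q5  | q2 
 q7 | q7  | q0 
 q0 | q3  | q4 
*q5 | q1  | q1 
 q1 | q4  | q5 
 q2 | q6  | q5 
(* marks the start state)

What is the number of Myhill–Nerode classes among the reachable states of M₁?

States {q0,q3,q7} cannot be reached from the start state, so discard them.
Start with accepting vs non-accepting: {q5} | {q1,q2,q4,q6}.
Split {q1,q2,q4,q6} by δ(·,L) → {q1,q2,q6} and {q4}.
Refine {q1,q2,q6} on symbol L: members go to different blocks, giving {q1,q6} and {q2}.
On input R, block {q1,q6} splits into {q1} and {q6}.
Stable partition: {q5} | {q1} | {q4} | {q2} | {q6} — 5 equivalence classes.

5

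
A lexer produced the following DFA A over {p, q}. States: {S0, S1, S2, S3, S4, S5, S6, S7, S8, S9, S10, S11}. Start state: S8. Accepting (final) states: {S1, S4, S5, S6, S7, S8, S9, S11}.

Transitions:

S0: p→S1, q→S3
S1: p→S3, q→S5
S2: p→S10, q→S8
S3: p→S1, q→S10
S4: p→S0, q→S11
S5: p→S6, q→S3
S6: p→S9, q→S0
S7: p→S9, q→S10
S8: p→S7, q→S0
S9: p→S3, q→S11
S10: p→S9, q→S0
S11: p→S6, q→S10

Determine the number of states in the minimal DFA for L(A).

4

First remove the unreachable states {S2,S4}; 10 states remain.
Start with accepting vs non-accepting: {S1,S5,S6,S7,S8,S9,S11} | {S0,S3,S10}.
Split {S1,S5,S6,S7,S8,S9,S11} by δ(·,p) → {S5,S6,S7,S8,S11} and {S1,S9}.
On input p, block {S5,S6,S7,S8,S11} splits into {S5,S8,S11} and {S6,S7}.
Stable partition: {S5,S8,S11} | {S0,S3,S10} | {S1,S9} | {S6,S7} — 4 equivalence classes.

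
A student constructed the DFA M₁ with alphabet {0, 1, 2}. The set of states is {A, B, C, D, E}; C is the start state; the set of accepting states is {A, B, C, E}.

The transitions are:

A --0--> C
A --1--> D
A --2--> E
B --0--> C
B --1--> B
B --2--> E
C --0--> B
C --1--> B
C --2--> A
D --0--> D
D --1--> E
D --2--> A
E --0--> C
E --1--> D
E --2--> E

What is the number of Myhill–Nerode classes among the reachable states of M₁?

Every state is reachable, so we keep all 5.
Start with accepting vs non-accepting: {A,B,C,E} | {D}.
Split {A,B,C,E} by δ(·,1) → {A,E} and {B,C}.
The partition is now stable with 3 blocks: {A,E} | {D} | {B,C}.

3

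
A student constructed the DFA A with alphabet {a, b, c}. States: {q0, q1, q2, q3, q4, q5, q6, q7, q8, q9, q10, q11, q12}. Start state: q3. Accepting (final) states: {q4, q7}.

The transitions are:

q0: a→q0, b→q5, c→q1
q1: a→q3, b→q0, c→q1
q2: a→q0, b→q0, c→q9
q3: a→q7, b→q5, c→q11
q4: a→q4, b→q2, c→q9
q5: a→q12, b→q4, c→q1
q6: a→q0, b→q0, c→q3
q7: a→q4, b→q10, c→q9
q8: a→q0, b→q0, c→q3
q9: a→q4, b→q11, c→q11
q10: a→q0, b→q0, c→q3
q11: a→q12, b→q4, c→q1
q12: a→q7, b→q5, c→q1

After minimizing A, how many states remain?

7

States {q6,q8} cannot be reached from the start state, so discard them.
Initial partition by acceptance: {q4,q7} | {q0,q1,q2,q3,q5,q9,q10,q11,q12}.
Split {q0,q1,q2,q3,q5,q9,q10,q11,q12} by δ(·,a) → {q0,q1,q2,q5,q10,q11} and {q3,q9,q12}.
Refine {q0,q1,q2,q5,q10,q11} on symbol a: members go to different blocks, giving {q0,q2,q10} and {q1,q5,q11}.
Split {q0,q2,q10} by δ(·,b) → {q2,q10} and {q0}.
On input b, block {q1,q5,q11} splits into {q5,q11} and {q1}.
Refine {q3,q9,q12} on symbol c: members go to different blocks, giving {q3,q9} and {q12}.
Stable partition: {q4,q7} | {q2,q10} | {q3,q9} | {q5,q11} | {q0} | {q1} | {q12} — 7 equivalence classes.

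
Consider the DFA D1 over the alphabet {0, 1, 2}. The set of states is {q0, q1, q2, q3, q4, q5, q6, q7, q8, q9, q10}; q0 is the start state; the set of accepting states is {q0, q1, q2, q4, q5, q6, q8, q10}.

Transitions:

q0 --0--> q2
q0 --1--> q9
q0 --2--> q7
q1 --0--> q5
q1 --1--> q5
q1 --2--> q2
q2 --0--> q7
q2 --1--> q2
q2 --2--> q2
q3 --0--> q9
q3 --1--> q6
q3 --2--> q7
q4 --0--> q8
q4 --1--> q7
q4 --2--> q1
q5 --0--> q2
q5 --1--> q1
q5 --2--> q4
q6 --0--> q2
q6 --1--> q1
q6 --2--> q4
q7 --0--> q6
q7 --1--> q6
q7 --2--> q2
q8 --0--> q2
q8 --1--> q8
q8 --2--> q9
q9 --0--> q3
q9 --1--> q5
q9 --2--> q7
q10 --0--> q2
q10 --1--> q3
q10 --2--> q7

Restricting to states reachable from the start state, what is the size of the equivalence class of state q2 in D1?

1

States {q10} cannot be reached from the start state, so discard them.
Initial partition by acceptance: {q0,q1,q2,q4,q5,q6,q8} | {q3,q7,q9}.
Refine {q0,q1,q2,q4,q5,q6,q8} on symbol 0: members go to different blocks, giving {q0,q1,q4,q5,q6,q8} and {q2}.
Refine {q0,q1,q4,q5,q6,q8} on symbol 0: members go to different blocks, giving {q0,q5,q6,q8} and {q1,q4}.
On input 1, block {q0,q5,q6,q8} splits into {q5,q6} and {q0} and {q8}.
Split {q3,q7,q9} by δ(·,0) → {q3,q9} and {q7}.
Split {q1,q4} by δ(·,0) → {q1} and {q4}.
The partition is now stable with 8 blocks: {q5,q6} | {q3,q9} | {q2} | {q1} | {q0} | {q8} | {q7} | {q4}.
The equivalence class containing q2 is {q2}, of size 1.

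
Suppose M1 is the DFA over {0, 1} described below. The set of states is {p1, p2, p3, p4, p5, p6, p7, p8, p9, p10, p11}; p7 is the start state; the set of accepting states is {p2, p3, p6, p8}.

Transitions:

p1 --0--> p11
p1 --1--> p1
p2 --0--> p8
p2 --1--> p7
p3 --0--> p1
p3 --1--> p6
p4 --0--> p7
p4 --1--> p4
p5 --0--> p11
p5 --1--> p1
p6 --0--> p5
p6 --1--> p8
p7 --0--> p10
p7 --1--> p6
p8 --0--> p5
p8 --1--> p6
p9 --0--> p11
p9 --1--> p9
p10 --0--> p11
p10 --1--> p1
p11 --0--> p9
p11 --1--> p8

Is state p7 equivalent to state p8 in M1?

No

First remove the unreachable states {p2,p3,p4}; 8 states remain.
Initial partition by acceptance: {p6,p8} | {p1,p5,p7,p9,p10,p11}.
On input 1, block {p1,p5,p7,p9,p10,p11} splits into {p1,p5,p9,p10} and {p7,p11}.
No further refinement is possible. Final partition (3 blocks): {p6,p8} | {p1,p5,p9,p10} | {p7,p11}.
p7 and p8 end up in different blocks, so they are distinguishable. For instance, the string 'ε' is accepted from only p8.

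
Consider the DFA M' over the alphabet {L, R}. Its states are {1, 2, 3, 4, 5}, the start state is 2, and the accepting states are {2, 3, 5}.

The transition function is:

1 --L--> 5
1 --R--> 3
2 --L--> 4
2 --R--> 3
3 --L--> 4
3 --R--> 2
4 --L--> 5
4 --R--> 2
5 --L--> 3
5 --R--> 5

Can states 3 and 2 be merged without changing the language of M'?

Yes

States {1} cannot be reached from the start state, so discard them.
Initial partition by acceptance: {2,3,5} | {4}.
On input L, block {2,3,5} splits into {2,3} and {5}.
Stable partition: {2,3} | {4} | {5} — 3 equivalence classes.
3 and 2 lie in the same block of the stable partition, so they are equivalent — no string distinguishes them.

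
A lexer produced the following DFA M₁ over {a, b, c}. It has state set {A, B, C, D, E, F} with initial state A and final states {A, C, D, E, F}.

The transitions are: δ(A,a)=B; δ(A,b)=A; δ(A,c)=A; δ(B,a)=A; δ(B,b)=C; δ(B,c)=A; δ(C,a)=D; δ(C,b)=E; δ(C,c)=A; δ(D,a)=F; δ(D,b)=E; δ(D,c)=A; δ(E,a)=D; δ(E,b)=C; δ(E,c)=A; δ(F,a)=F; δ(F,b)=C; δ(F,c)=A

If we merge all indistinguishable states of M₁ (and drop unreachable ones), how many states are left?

All states are reachable from the start state.
Start with accepting vs non-accepting: {A,C,D,E,F} | {B}.
Split {A,C,D,E,F} by δ(·,a) → {C,D,E,F} and {A}.
Stable partition: {C,D,E,F} | {B} | {A} — 3 equivalence classes.

3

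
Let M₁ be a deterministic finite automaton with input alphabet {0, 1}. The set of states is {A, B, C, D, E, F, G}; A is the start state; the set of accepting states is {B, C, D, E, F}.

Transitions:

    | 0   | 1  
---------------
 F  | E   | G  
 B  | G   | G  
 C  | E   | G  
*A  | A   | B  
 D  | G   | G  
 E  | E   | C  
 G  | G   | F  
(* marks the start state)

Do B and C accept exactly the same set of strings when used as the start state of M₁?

No

States {D} cannot be reached from the start state, so discard them.
Initial partition by acceptance: {B,C,E,F} | {A,G}.
On input 0, block {B,C,E,F} splits into {C,E,F} and {B}.
Split {C,E,F} by δ(·,1) → {C,F} and {E}.
On input 1, block {A,G} splits into {A} and {G}.
No further refinement is possible. Final partition (5 blocks): {C,F} | {A} | {B} | {E} | {G}.
B and C end up in different blocks, so they are distinguishable. For instance, the string '0' is accepted from only C.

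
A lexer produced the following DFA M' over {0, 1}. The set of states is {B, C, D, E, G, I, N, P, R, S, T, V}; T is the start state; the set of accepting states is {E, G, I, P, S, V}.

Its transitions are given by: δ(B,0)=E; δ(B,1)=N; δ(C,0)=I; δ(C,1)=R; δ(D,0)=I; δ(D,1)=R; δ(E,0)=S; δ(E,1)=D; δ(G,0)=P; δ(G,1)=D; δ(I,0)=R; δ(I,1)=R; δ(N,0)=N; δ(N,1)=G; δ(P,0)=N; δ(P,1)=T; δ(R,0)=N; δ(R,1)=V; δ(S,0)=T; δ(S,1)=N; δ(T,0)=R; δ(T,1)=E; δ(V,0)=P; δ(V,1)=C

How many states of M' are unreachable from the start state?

BFS from T reaches {C, D, E, G, I, N, P, R, S, T, V}; the 1 state(s) B are never visited.

1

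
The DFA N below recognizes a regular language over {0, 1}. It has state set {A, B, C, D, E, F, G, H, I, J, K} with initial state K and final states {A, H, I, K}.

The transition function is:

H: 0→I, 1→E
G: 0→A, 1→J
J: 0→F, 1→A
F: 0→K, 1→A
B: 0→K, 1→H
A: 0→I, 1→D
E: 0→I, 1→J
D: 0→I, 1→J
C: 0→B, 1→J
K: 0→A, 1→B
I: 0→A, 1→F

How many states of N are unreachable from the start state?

2

BFS from K reaches {A, B, D, E, F, H, I, J, K}; the 2 state(s) C, G are never visited.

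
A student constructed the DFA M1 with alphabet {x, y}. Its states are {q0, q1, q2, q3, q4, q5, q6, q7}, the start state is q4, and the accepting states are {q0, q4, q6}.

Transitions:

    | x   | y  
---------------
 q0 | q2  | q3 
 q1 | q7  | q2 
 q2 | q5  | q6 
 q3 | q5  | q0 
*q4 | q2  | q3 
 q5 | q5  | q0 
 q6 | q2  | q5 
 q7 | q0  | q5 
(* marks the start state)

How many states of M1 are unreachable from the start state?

Starting at q4 and following transitions, the reachable set is {q0, q2, q3, q4, q5, q6}. That leaves q1, q7 unreachable — 2 in total.

2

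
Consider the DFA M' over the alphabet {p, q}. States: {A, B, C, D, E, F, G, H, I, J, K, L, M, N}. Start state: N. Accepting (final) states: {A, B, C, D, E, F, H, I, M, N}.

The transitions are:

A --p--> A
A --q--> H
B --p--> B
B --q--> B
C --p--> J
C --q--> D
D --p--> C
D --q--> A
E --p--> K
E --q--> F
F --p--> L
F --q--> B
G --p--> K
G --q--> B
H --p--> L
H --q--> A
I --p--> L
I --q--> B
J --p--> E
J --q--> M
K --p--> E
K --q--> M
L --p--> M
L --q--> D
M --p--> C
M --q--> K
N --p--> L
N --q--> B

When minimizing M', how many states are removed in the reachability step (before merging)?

2

No path from N leads to G, I; the other 12 states are all reachable.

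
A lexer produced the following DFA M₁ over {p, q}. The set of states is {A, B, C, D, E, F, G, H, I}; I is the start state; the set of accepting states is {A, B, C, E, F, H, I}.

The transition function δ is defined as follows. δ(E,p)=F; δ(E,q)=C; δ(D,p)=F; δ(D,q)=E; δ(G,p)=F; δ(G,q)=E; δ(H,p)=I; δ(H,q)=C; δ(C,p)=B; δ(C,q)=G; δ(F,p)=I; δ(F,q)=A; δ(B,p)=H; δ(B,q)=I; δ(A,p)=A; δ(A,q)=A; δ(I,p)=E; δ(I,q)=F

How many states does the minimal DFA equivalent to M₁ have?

8

States {D} cannot be reached from the start state, so discard them.
Start with accepting vs non-accepting: {A,B,C,E,F,H,I} | {G}.
Refine {A,B,C,E,F,H,I} on symbol q: members go to different blocks, giving {A,B,E,F,H,I} and {C}.
On input q, block {A,B,E,F,H,I} splits into {A,B,F,I} and {E,H}.
Split {A,B,F,I} by δ(·,p) → {A,F} and {B,I}.
Split {A,F} by δ(·,p) → {A} and {F}.
Split {E,H} by δ(·,p) → {E} and {H}.
Split {B,I} by δ(·,p) → {B} and {I}.
No further refinement is possible. Final partition (8 blocks): {A} | {G} | {C} | {E} | {B} | {F} | {H} | {I}.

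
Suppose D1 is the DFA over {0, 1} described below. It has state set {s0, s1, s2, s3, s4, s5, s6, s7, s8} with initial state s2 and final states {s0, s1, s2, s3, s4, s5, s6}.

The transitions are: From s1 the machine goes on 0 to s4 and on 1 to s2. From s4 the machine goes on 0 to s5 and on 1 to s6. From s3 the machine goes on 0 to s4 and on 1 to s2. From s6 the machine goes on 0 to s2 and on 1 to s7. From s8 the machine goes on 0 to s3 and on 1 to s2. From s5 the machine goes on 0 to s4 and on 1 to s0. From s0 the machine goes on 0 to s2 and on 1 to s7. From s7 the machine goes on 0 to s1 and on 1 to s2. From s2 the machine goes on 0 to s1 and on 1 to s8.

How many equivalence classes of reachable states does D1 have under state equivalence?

Every state is reachable, so we keep all 9.
P0 = {s0,s1,s2,s3,s4,s5,s6} | {s7,s8}.
Split {s0,s1,s2,s3,s4,s5,s6} by δ(·,1) → {s1,s3,s4,s5} and {s0,s2,s6}.
Refine {s0,s2,s6} on symbol 0: members go to different blocks, giving {s0,s6} and {s2}.
Split {s1,s3,s4,s5} by δ(·,1) → {s1,s3} and {s4,s5}.
No further refinement is possible. Final partition (5 blocks): {s1,s3} | {s7,s8} | {s0,s6} | {s2} | {s4,s5}.

5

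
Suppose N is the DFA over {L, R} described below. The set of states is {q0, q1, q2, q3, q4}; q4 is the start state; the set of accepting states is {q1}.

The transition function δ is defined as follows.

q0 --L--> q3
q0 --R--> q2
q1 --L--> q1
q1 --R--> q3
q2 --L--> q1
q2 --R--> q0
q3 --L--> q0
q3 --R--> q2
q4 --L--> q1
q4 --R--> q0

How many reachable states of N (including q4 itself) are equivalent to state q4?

All states are reachable from the start state.
Start with accepting vs non-accepting: {q1} | {q0,q2,q3,q4}.
On input L, block {q0,q2,q3,q4} splits into {q0,q3} and {q2,q4}.
The partition is now stable with 3 blocks: {q1} | {q0,q3} | {q2,q4}.
The equivalence class containing q4 is {q2,q4}, of size 2.

2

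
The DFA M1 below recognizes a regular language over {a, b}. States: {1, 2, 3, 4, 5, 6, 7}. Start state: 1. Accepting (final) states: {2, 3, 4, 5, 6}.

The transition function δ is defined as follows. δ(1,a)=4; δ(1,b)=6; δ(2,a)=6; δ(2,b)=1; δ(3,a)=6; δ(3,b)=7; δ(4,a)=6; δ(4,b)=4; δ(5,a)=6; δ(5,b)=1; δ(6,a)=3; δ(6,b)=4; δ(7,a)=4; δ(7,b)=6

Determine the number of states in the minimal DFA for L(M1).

4

States {2,5} cannot be reached from the start state, so discard them.
Initial partition by acceptance: {3,4,6} | {1,7}.
Refine {3,4,6} on symbol b: members go to different blocks, giving {4,6} and {3}.
Refine {4,6} on symbol a: members go to different blocks, giving {4} and {6}.
No further refinement is possible. Final partition (4 blocks): {4} | {1,7} | {3} | {6}.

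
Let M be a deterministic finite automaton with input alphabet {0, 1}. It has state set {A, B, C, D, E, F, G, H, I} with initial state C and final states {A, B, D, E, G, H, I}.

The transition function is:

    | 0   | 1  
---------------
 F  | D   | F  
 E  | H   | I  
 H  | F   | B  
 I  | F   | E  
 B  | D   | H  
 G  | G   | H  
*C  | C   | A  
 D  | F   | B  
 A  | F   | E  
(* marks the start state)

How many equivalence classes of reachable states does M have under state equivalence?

Reachable states from the start: {A,B,C,D,E,F,H,I}. Unreachable: {G} — drop them.
Start with accepting vs non-accepting: {A,B,D,E,H,I} | {C,F}.
Refine {A,B,D,E,H,I} on symbol 0: members go to different blocks, giving {A,D,H,I} and {B,E}.
Split {C,F} by δ(·,0) → {C} and {F}.
The partition is now stable with 4 blocks: {A,D,H,I} | {C} | {B,E} | {F}.

4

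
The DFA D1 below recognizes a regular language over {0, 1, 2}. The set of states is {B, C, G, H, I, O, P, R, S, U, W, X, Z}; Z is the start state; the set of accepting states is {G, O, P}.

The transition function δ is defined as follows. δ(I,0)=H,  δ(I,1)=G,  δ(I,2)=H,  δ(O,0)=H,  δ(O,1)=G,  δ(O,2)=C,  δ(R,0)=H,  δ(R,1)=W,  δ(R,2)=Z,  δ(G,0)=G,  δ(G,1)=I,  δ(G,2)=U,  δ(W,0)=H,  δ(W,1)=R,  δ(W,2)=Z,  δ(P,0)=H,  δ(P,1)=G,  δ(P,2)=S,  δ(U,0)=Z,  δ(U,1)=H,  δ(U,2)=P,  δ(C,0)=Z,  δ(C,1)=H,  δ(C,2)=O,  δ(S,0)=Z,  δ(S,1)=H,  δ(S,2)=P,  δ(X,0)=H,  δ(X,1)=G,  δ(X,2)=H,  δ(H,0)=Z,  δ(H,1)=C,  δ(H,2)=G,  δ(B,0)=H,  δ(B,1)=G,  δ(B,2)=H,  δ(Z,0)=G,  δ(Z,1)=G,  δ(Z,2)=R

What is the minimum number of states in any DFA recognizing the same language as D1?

First remove the unreachable states {B,X}; 11 states remain.
Initial partition by acceptance: {G,O,P} | {C,H,I,R,S,U,W,Z}.
On input 0, block {G,O,P} splits into {O,P} and {G}.
Refine {C,H,I,R,S,U,W,Z} on symbol 0: members go to different blocks, giving {C,H,I,R,S,U,W} and {Z}.
On input 0, block {C,H,I,R,S,U,W} splits into {C,H,S,U} and {I,R,W}.
Refine {C,H,S,U} on symbol 2: members go to different blocks, giving {C,S,U} and {H}.
Split {I,R,W} by δ(·,1) → {R,W} and {I}.
No further refinement is possible. Final partition (7 blocks): {O,P} | {C,S,U} | {G} | {Z} | {R,W} | {H} | {I}.

7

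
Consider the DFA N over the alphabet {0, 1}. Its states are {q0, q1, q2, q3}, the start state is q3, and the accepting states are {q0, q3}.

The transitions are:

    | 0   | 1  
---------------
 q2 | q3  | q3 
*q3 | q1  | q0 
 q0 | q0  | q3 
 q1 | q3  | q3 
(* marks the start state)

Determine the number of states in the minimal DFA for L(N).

First remove the unreachable states {q2}; 3 states remain.
P0 = {q0,q3} | {q1}.
On input 0, block {q0,q3} splits into {q0} and {q3}.
The partition is now stable with 3 blocks: {q0} | {q1} | {q3}.

3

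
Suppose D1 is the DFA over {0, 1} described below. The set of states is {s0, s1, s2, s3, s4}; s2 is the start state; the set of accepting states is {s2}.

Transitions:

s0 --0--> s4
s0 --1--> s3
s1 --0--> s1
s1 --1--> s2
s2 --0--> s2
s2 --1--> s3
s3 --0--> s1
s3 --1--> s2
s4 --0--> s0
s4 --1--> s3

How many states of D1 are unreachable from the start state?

Starting at s2 and following transitions, the reachable set is {s1, s2, s3}. That leaves s0, s4 unreachable — 2 in total.

2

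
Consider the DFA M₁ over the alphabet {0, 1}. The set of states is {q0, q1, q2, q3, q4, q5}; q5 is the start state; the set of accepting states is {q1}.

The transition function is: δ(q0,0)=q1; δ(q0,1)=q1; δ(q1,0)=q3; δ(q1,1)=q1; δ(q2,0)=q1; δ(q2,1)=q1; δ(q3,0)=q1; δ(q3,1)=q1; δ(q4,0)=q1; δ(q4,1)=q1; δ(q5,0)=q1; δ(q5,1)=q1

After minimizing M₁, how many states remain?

2

States {q0,q2,q4} cannot be reached from the start state, so discard them.
Start with accepting vs non-accepting: {q1} | {q3,q5}.
Stable partition: {q1} | {q3,q5} — 2 equivalence classes.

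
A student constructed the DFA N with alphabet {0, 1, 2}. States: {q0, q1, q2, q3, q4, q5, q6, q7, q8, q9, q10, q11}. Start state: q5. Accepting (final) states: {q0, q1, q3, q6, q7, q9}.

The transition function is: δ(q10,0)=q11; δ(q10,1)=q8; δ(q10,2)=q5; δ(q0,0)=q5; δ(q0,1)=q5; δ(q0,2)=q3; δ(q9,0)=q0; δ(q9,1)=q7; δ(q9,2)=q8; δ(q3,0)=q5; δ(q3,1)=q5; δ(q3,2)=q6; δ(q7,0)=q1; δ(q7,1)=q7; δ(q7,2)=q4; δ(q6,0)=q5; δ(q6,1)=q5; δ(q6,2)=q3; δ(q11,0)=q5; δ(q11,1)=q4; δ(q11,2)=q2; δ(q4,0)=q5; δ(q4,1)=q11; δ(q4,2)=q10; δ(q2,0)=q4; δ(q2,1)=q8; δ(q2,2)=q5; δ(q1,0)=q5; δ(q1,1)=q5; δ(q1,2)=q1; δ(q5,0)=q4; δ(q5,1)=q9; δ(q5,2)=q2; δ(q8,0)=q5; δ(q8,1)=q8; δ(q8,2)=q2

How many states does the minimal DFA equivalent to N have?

5

P0 = {q0,q1,q3,q6,q7,q9} | {q2,q4,q5,q8,q10,q11}.
On input 0, block {q0,q1,q3,q6,q7,q9} splits into {q0,q1,q3,q6} and {q7,q9}.
Split {q2,q4,q5,q8,q10,q11} by δ(·,1) → {q2,q4,q8,q10,q11} and {q5}.
Refine {q2,q4,q8,q10,q11} on symbol 0: members go to different blocks, giving {q4,q8,q11} and {q2,q10}.
Stable partition: {q0,q1,q3,q6} | {q4,q8,q11} | {q7,q9} | {q5} | {q2,q10} — 5 equivalence classes.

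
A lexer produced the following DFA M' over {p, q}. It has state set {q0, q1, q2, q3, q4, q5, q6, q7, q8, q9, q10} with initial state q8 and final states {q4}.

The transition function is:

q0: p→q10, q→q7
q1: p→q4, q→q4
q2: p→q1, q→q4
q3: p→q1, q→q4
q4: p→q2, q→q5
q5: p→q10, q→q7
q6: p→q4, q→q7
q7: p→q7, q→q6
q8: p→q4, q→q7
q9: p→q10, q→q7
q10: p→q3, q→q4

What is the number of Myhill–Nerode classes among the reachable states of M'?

Reachable states from the start: {q1,q2,q3,q4,q5,q6,q7,q8,q10}. Unreachable: {q0,q9} — drop them.
P0 = {q4} | {q1,q2,q3,q5,q6,q7,q8,q10}.
Split {q1,q2,q3,q5,q6,q7,q8,q10} by δ(·,p) → {q2,q3,q5,q7,q10} and {q1,q6,q8}.
Split {q2,q3,q5,q7,q10} by δ(·,p) → {q5,q7,q10} and {q2,q3}.
Split {q5,q7,q10} by δ(·,p) → {q5,q7} and {q10}.
On input p, block {q5,q7} splits into {q5} and {q7}.
On input q, block {q1,q6,q8} splits into {q6,q8} and {q1}.
The partition is now stable with 7 blocks: {q4} | {q5} | {q6,q8} | {q2,q3} | {q10} | {q7} | {q1}.

7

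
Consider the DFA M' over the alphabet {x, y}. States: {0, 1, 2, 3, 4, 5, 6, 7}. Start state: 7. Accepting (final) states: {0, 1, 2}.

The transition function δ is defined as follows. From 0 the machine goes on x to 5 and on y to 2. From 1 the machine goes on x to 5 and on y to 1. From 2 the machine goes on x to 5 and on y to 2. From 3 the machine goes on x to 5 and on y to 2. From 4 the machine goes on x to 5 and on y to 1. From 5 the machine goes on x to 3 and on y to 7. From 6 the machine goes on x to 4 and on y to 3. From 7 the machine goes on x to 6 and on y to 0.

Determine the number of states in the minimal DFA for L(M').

3

Every state is reachable, so we keep all 8.
Initial partition by acceptance: {0,1,2} | {3,4,5,6,7}.
Split {3,4,5,6,7} by δ(·,y) → {3,4,7} and {5,6}.
No further refinement is possible. Final partition (3 blocks): {0,1,2} | {3,4,7} | {5,6}.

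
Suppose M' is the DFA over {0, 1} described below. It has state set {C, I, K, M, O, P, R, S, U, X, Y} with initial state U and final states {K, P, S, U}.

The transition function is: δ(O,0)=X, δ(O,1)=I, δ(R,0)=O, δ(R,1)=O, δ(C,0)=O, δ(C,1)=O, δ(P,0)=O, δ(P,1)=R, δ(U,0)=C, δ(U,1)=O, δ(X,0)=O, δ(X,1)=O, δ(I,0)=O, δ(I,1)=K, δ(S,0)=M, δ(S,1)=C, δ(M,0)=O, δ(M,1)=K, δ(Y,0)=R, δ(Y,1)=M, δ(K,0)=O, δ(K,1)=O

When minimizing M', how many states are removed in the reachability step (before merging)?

Starting at U and following transitions, the reachable set is {C, I, K, O, U, X}. That leaves M, P, R, S, Y unreachable — 5 in total.

5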